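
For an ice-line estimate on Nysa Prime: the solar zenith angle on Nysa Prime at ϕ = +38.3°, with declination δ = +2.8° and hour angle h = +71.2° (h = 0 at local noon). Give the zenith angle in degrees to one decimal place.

cos θ_z = sin ϕ sin δ + cos ϕ cos δ cos h = 0.030276 + 0.252605 = 0.282881.
θ_z = arccos(0.282881) = 73.6°.

θ_z = 73.6°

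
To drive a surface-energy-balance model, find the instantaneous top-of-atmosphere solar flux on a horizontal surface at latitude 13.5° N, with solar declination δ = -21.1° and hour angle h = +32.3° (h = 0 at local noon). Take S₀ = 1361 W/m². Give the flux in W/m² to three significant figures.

929 W/m²

cos θ_z = sin φ sin δ + cos φ cos δ cos h = -0.084040 + 0.766801 = 0.682761.
Flux = S₀ · cos θ_z = 1361 × 0.682761 = 929.2 W/m².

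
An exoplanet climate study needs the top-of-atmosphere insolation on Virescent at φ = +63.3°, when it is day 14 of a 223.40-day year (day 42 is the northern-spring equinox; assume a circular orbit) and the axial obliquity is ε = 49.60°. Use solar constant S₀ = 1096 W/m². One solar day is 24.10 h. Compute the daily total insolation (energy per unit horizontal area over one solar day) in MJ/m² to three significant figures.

Solar longitude: λ_s = 360° × (14 − 42)/223.40 = -45.121°, i.e. -45.121° + 360° = 314.879°.
sin δ = sin 49.60° × sin 314.879° = -0.53962, so δ = -32.658°.
cos H₀ = −tan(+63.3°) tan(-32.658°) = 1.2744 ≥ 1 ⇒ polar night, H₀ = 0 and Q̄ = 0.
Daily total = Q̄ × 24.10 h × 3600 s/h = 0.00 MJ/m².

0.00 MJ/m²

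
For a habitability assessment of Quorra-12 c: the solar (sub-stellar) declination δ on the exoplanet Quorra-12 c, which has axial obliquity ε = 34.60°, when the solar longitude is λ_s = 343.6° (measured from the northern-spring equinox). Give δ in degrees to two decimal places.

sin δ = sin ε · sin λ_s = sin 34.60° × sin 343.6° = -0.160326.
δ = arcsin(-0.160326) = -9.23°.

δ = -9.23°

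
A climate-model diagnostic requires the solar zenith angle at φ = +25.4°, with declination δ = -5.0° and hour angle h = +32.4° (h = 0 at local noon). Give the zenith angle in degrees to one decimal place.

cos θ_z = sin φ sin δ + cos φ cos δ cos h = -0.037384 + 0.759809 = 0.722425.
θ_z = arccos(0.722425) = 43.7°.

θ_z = 43.7°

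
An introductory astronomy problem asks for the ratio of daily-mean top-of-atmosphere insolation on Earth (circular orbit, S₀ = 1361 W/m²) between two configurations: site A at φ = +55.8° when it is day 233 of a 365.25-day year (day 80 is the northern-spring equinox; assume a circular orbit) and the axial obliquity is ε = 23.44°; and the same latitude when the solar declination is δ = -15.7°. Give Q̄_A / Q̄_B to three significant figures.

Q̄_A / Q̄_B ≈ 3.50

— Configuration A (φ=+55.8°):
Solar longitude: λ_s = 360° × (233 − 80)/365.25 = 150.801°.
sin δ = sin 23.44° × sin 150.801° = 0.19406, so δ = +11.190°.
cos H₀ = −tan(+55.8°) tan(+11.190°) = -0.2911, H₀ = 1.8662 rad.
Bracket: H₀ sin φ sin δ + cos φ cos δ sin H₀ = 1.8662×0.82708×0.19406 + 0.56208×0.98099×0.95670 = 0.299531 + 0.527519 = 0.827050.
Q̄ = (S₀/π) × [bracket] = (1361/π) × 0.827050 = 358.29 W/m².
— Configuration B (φ=+55.8°):
cos H₀ = −tan(+55.8°) tan(-15.700°) = 0.4136, H₀ = 1.1444 rad.
Bracket: H₀ sin φ sin δ + cos φ cos δ sin H₀ = 1.1444×0.82708×-0.27060 + 0.56208×0.96269×0.91046 = -0.256126 + 0.492658 = 0.236532.
Q̄ = (S₀/π) × [bracket] = (1361/π) × 0.236532 = 102.47 W/m².
Ratio Q̄_A / Q̄_B = 358.29 / 102.47 = 3.497.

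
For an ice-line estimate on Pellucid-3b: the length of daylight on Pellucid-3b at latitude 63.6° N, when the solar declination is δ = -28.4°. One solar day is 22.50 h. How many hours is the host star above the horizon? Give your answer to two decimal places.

0.00 h

cos H₀ = −tan φ · tan δ = 1.0892 ≥ 1, so the host star never rises (polar night) and H₀ = 0.
Daylight = 2H₀/(2π) × 22.50 h = (0.0000/π) × 22.50 = 0.00 h.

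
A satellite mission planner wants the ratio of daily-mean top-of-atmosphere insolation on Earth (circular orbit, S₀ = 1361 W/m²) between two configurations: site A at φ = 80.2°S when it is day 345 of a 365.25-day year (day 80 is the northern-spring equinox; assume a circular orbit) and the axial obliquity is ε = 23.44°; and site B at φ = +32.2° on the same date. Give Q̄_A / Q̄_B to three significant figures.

— Configuration A (φ=-80.2°):
Solar longitude: λ_s = 360° × (345 − 80)/365.25 = 261.191°.
sin δ = sin 23.44° × sin 261.191° = -0.39310, so δ = -23.147°.
cos H₀ = −tan(-80.2°) tan(-23.147°) = -2.4750 ≤ −1 ⇒ polar day, H₀ = π.
Bracket: H₀ sin φ sin δ + cos φ cos δ sin H₀ = 3.1416×-0.98541×-0.39310 + 0.17021×0.91950×0.00000 = 1.216945 + 0.000000 = 1.216945.
Q̄ = (S₀/π) × [bracket] = (1361/π) × 1.216945 = 527.20 W/m².
— Configuration B (φ=+32.2°):
cos H₀ = −tan(+32.2°) tan(-23.147°) = 0.2692, H₀ = 1.2982 rad.
Bracket: H₀ sin φ sin δ + cos φ cos δ sin H₀ = 1.2982×0.53288×-0.39310 + 0.84619×0.91950×0.96308 = -0.271941 + 0.749345 = 0.477404.
Q̄ = (S₀/π) × [bracket] = (1361/π) × 0.477404 = 206.82 W/m².
Ratio Q̄_A / Q̄_B = 527.20 / 206.82 = 2.549.

Q̄_A / Q̄_B ≈ 2.55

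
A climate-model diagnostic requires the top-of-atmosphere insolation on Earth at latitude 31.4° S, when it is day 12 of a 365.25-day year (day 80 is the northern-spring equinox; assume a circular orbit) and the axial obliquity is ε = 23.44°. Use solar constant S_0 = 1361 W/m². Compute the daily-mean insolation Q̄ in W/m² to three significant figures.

Solar longitude: L_s = 360° × (12 − 80)/365.25 = -67.023°, i.e. -67.023° + 360° = 292.977°.
sin δ = sin 23.44° × sin 292.977° = -0.36623, so δ = -21.483°.
cos h₀ = −tan(-31.4°) tan(-21.483°) = -0.2402, h₀ = 1.8134 rad.
Bracket: h₀ sin ϕ sin δ + cos ϕ cos δ sin h₀ = 1.8134×-0.52101×-0.36623 + 0.85355×0.93053×0.97071 = 0.346014 + 0.770990 = 1.117004.
Q̄ = (S_0/π) × [bracket] = (1361/π) × 1.117004 = 483.9 W/m².

Q̄ ≈ 484 W/m²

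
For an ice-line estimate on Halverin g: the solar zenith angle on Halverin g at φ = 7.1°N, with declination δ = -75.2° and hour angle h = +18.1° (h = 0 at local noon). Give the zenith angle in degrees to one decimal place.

θ_z = 83.0°

cos θ_z = sin φ sin δ + cos φ cos δ cos h = -0.119501 + 0.240943 = 0.121442.
θ_z = arccos(0.121442) = 83.0°.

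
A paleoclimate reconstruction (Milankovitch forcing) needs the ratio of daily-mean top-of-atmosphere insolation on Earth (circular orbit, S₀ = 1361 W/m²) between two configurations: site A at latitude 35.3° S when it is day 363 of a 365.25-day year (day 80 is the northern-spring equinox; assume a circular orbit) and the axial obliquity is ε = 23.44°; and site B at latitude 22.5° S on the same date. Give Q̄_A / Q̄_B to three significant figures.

— Configuration A (φ=-35.3°):
Solar longitude: λ_s = 360° × (363 − 80)/365.25 = 278.932°.
sin δ = sin 23.44° × sin 278.932° = -0.39296, so δ = -23.139°.
cos H₀ = −tan(-35.3°) tan(-23.139°) = -0.3026, H₀ = 1.8782 rad.
Bracket: H₀ sin φ sin δ + cos φ cos δ sin H₀ = 1.8782×-0.57786×-0.39296 + 0.81614×0.91955×0.95313 = 0.426494 + 0.715306 = 1.141800.
Q̄ = (S₀/π) × [bracket] = (1361/π) × 1.141800 = 494.65 W/m².
— Configuration B (φ=-22.5°):
cos H₀ = −tan(-22.5°) tan(-23.139°) = -0.1770, H₀ = 1.7487 rad.
Bracket: H₀ sin φ sin δ + cos φ cos δ sin H₀ = 1.7487×-0.38268×-0.39296 + 0.92388×0.91955×0.98421 = 0.262966 + 0.836139 = 1.099105.
Q̄ = (S₀/π) × [bracket] = (1361/π) × 1.099105 = 476.15 W/m².
Ratio Q̄_A / Q̄_B = 494.65 / 476.15 = 1.039.

Q̄_A / Q̄_B ≈ 1.04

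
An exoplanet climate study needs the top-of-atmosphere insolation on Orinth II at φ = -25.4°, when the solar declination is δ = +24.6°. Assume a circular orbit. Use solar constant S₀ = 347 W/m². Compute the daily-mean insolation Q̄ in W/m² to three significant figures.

cos H₀ = −tan(-25.4°) tan(+24.600°) = 0.2174, H₀ = 1.3517 rad.
Bracket: H₀ sin φ sin δ + cos φ cos δ sin H₀ = 1.3517×-0.42894×0.41628 + 0.90334×0.90924×0.97608 = -0.241358 + 0.801706 = 0.560348.
Q̄ = (S₀/π) × [bracket] = (347/π) × 0.560348 = 61.89 W/m².

Q̄ ≈ 61.9 W/m²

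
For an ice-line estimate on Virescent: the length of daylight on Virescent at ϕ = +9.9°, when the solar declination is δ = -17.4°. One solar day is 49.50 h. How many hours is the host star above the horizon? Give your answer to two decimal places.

23.89 h

cos h₀ = −tan ϕ · tan δ = −tan(+9.9°) × tan(-17.400°) = 0.0547, so h₀ = 1.5161 rad = 86.86°.
Daylight = 2h₀/(2π) × 49.50 h = (1.5161/π) × 49.50 = 23.89 h.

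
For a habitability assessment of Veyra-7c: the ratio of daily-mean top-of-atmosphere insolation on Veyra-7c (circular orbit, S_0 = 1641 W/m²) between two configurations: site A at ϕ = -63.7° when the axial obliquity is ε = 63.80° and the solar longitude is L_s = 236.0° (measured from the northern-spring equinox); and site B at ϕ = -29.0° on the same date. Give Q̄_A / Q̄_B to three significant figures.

Q̄_A / Q̄_B ≈ 1.65

— Configuration A (ϕ=-63.7°):
Solar declination: sin δ = sin ε · sin L_s = sin 63.80° × sin 236.0° = -0.74386, so δ = -48.061°.
cos h₀ = −tan(-63.7°) tan(-48.061°) = -2.2520 ≤ −1 ⇒ polar day, h₀ = π.
Bracket: h₀ sin ϕ sin δ + cos ϕ cos δ sin h₀ = 3.1416×-0.89649×-0.74386 + 0.44307×0.66833×0.00000 = 2.095017 + 0.000000 = 2.095017.
Q̄ = (S_0/π) × [bracket] = (1641/π) × 2.095017 = 1094.3 W/m².
— Configuration B (ϕ=-29.0°):
cos h₀ = −tan(-29.0°) tan(-48.061°) = -0.6169, h₀ = 2.2357 rad.
Bracket: h₀ sin ϕ sin δ + cos ϕ cos δ sin h₀ = 2.2357×-0.48481×-0.74386 + 0.87462×0.66833×0.78700 = 0.806262 + 0.460029 = 1.266291.
Q̄ = (S_0/π) × [bracket] = (1641/π) × 1.266291 = 661.44 W/m².
Ratio Q̄_A / Q̄_B = 1094.3 / 661.44 = 1.654.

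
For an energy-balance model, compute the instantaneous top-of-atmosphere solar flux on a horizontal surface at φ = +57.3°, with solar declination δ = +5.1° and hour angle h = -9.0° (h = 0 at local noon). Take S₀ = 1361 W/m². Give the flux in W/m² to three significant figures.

825 W/m²

cos θ_z = sin φ sin δ + cos φ cos δ cos h = 0.074806 + 0.531477 = 0.606283.
Flux = S₀ · cos θ_z = 1361 × 0.606283 = 825.2 W/m².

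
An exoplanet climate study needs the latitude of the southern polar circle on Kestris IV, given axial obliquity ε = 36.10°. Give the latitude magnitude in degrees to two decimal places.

53.90°

The polar circle is the lowest latitude that experiences at least one full rotation of continuous darkness at the northern-summer solstice; it lies at |φ| = 90° − ε = 90° − 36.10° = 53.90°.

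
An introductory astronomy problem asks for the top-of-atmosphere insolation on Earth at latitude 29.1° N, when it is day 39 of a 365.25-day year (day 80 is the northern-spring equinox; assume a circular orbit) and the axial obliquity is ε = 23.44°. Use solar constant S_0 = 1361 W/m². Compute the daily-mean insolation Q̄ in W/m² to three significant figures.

Solar longitude: L_s = 360° × (39 − 80)/365.25 = -40.411°, i.e. -40.411° + 360° = 319.589°.
sin δ = sin 23.44° × sin 319.589° = -0.25787, so δ = -14.944°.
cos h₀ = −tan(+29.1°) tan(-14.944°) = 0.1486, h₀ = 1.4217 rad.
Bracket: h₀ sin ϕ sin δ + cos ϕ cos δ sin h₀ = 1.4217×0.48634×-0.25787 + 0.87377×0.96618×0.98890 = -0.178299 + 0.834848 = 0.656549.
Q̄ = (S_0/π) × [bracket] = (1361/π) × 0.656549 = 284.4 W/m².

Q̄ ≈ 284 W/m²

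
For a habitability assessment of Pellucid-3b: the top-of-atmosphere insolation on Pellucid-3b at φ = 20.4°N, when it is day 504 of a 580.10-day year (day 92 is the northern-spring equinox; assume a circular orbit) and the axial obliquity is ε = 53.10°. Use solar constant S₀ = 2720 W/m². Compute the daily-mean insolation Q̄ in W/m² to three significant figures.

Q̄ ≈ 200 W/m²

Solar longitude: λ_s = 360° × (504 − 92)/580.10 = 255.680°.
sin δ = sin 53.10° × sin 255.680° = -0.77484, so δ = -50.790°.
cos H₀ = −tan(+20.4°) tan(-50.790°) = 0.4558, H₀ = 1.0975 rad.
Bracket: H₀ sin φ sin δ + cos φ cos δ sin H₀ = 1.0975×0.34857×-0.77484 + 0.93728×0.63216×0.89006 = -0.296419 + 0.527370 = 0.230951.
Q̄ = (S₀/π) × [bracket] = (2720/π) × 0.230951 = 200.0 W/m².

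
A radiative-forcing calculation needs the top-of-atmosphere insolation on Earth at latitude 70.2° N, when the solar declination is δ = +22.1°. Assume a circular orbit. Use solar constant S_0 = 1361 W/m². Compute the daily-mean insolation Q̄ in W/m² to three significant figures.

cos h₀ = −tan(+70.2°) tan(+22.100°) = -1.1279 ≤ −1 ⇒ polar day, h₀ = π.
Bracket: h₀ sin ϕ sin δ + cos ϕ cos δ sin h₀ = 3.1416×0.94088×0.37622 + 0.33874×0.92653×0.00000 = 1.112057 + 0.000000 = 1.112057.
Q̄ = (S_0/π) × [bracket] = (1361/π) × 1.112057 = 481.8 W/m².

Q̄ ≈ 482 W/m²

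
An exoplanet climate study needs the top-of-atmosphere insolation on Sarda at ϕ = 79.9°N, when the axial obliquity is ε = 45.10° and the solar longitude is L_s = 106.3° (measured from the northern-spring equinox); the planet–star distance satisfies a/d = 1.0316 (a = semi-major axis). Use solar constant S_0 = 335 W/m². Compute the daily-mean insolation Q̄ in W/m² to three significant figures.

Solar declination: sin δ = sin ε · sin L_s = sin 45.10° × sin 106.3° = 0.67987, so δ = +42.833°.
cos h₀ = −tan(+79.9°) tan(+42.833°) = -5.2047 ≤ −1 ⇒ polar day, h₀ = π.
Bracket: h₀ sin ϕ sin δ + cos ϕ cos δ sin h₀ = 3.1416×0.98450×0.67987 + 0.17537×0.73333×0.00000 = 2.102773 + 0.000000 = 2.102773.
Inverse-square distance factor (a/d)² = 1.0316² = 1.064199.
Q̄ = (S_0/π) × 1.064199 × [bracket] = (335/π) × 1.064199 × 2.102773 = 238.6 W/m².

Q̄ ≈ 239 W/m²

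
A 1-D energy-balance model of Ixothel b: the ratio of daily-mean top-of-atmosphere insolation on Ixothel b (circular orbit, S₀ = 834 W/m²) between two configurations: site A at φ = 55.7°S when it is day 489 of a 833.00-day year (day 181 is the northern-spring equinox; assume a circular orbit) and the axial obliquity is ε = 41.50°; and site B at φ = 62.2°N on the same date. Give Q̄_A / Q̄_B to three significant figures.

— Configuration A (φ=-55.7°):
Solar longitude: λ_s = 360° × (489 − 181)/833.00 = 133.109°.
sin δ = sin 41.50° × sin 133.109° = 0.48375, so δ = +28.930°.
cos H₀ = −tan(-55.7°) tan(+28.930°) = 0.8103, H₀ = 0.6262 rad.
Bracket: H₀ sin φ sin δ + cos φ cos δ sin H₀ = 0.6262×-0.82610×0.48375 + 0.56353×0.87521×0.58607 = -0.250246 + 0.289054 = 0.038808.
Q̄ = (S₀/π) × [bracket] = (834/π) × 0.038808 = 10.302 W/m².
— Configuration B (φ=+62.2°):
cos H₀ = −tan(+62.2°) tan(+28.930°) = -1.0483 ≤ −1 ⇒ polar day, H₀ = π.
Bracket: H₀ sin φ sin δ + cos φ cos δ sin H₀ = 3.1416×0.88458×0.48375 + 0.46639×0.87521×0.00000 = 1.344340 + 0.000000 = 1.344340.
Q̄ = (S₀/π) × [bracket] = (834/π) × 1.344340 = 356.88 W/m².
Ratio Q̄_A / Q̄_B = 10.302 / 356.88 = 0.02887.

Q̄_A / Q̄_B ≈ 0.0289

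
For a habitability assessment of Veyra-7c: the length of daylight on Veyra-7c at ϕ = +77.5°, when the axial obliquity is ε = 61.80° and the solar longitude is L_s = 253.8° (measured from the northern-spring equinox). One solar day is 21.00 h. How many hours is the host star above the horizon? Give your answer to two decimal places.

0.00 h

Solar declination: sin δ = sin ε · sin L_s = sin 61.80° × sin 253.8° = -0.84631, so δ = -57.813°.
cos h₀ = −tan ϕ · tan δ = 7.1664 ≥ 1, so the host star never rises (polar night) and h₀ = 0.
Daylight = 2h₀/(2π) × 21.00 h = (0.0000/π) × 21.00 = 0.00 h.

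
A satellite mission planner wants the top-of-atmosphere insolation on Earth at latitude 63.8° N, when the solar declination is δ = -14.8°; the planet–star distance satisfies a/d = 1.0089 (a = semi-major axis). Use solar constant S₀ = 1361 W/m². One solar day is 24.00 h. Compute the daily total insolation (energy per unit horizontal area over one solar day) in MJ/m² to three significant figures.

cos H₀ = −tan(+63.8°) tan(-14.800°) = 0.5369, H₀ = 1.0040 rad.
Bracket: H₀ sin φ sin δ + cos φ cos δ sin H₀ = 1.0040×0.89726×-0.25545 + 0.44151×0.96682×0.84362 = -0.230122 + 0.360108 = 0.129986.
Inverse-square distance factor (a/d)² = 1.0089² = 1.017879.
Q̄ = (S₀/π) × 1.017879 × [bracket] = (1361/π) × 1.017879 × 0.129986 = 57.319 W/m².
Daily total = Q̄ × 24.00 h × 3600 s/h = 57.319 × 24.00 × 3600 / 10⁶ = 4.952 MJ/m².

4.95 MJ/m²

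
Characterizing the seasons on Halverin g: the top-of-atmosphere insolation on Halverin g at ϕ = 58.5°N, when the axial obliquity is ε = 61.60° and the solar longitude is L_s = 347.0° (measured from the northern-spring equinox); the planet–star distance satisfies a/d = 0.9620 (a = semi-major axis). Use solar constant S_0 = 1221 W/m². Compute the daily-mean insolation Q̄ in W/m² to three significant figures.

Solar declination: sin δ = sin ε · sin L_s = sin 61.60° × sin 347.0° = -0.19788, so δ = -11.413°.
cos h₀ = −tan(+58.5°) tan(-11.413°) = 0.3294, h₀ = 1.2351 rad.
Bracket: h₀ sin ϕ sin δ + cos ϕ cos δ sin h₀ = 1.2351×0.85264×-0.19788 + 0.52250×0.98023×0.94418 = -0.208387 + 0.483581 = 0.275194.
Inverse-square distance factor (a/d)² = 0.9620² = 0.925444.
Q̄ = (S_0/π) × 0.925444 × [bracket] = (1221/π) × 0.925444 × 0.275194 = 98.98 W/m².

Q̄ ≈ 99.0 W/m²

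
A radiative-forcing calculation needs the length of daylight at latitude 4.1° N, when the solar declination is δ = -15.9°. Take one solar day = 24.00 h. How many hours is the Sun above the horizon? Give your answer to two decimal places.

cos h₀ = −tan ϕ · tan δ = −tan(+4.1°) × tan(-15.900°) = 0.0204, so h₀ = 1.5504 rad = 88.83°.
Daylight = 2h₀/(2π) × 24.00 h = (1.5504/π) × 24.00 = 11.84 h.

11.84 h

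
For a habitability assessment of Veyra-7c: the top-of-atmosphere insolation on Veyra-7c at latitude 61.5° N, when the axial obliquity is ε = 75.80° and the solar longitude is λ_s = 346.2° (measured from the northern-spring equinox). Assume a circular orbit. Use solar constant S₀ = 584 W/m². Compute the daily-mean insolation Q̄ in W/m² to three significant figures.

Q̄ ≈ 35.4 W/m²

Solar declination: sin δ = sin ε · sin λ_s = sin 75.80° × sin 346.2° = -0.23125, so δ = -13.370°.
cos H₀ = −tan(+61.5°) tan(-13.370°) = 0.4378, H₀ = 1.1177 rad.
Bracket: H₀ sin φ sin δ + cos φ cos δ sin H₀ = 1.1177×0.87882×-0.23125 + 0.47716×0.97290×0.89909 = -0.227147 + 0.417384 = 0.190237.
Q̄ = (S₀/π) × [bracket] = (584/π) × 0.190237 = 35.36 W/m².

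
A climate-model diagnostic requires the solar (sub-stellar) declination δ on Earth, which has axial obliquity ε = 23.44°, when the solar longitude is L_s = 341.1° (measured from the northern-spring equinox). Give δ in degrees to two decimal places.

sin δ = sin ε · sin L_s = sin 23.44° × sin 341.1° = -0.128851.
δ = arcsin(-0.128851) = -7.40°.

δ = -7.40°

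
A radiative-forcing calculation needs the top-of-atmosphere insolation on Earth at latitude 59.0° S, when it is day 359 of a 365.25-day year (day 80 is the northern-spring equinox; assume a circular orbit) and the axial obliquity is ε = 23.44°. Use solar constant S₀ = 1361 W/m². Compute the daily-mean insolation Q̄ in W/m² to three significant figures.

Q̄ ≈ 492 W/m²

Solar longitude: λ_s = 360° × (359 − 80)/365.25 = 274.990°.
sin δ = sin 23.44° × sin 274.990° = -0.39628, so δ = -23.346°.
cos H₀ = −tan(-59.0°) tan(-23.346°) = -0.7183, H₀ = 2.3722 rad.
Bracket: H₀ sin φ sin δ + cos φ cos δ sin H₀ = 2.3722×-0.85717×-0.39628 + 0.51504×0.91813×0.69570 = 0.805787 + 0.328978 = 1.134765.
Q̄ = (S₀/π) × [bracket] = (1361/π) × 1.134765 = 491.6 W/m².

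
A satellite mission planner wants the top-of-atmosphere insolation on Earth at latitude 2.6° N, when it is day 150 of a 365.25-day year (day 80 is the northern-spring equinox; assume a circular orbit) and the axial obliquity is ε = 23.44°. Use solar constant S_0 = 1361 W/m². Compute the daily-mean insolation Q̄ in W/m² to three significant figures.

Q̄ ≈ 413 W/m²

Solar longitude: L_s = 360° × (150 − 80)/365.25 = 68.994°.
sin δ = sin 23.44° × sin 68.994° = 0.37135, so δ = +21.799°.
cos h₀ = −tan(+2.6°) tan(+21.799°) = -0.0182, h₀ = 1.5890 rad.
Bracket: h₀ sin ϕ sin δ + cos ϕ cos δ sin h₀ = 1.5890×0.04536×0.37135 + 0.99897×0.92849×0.99984 = 0.026766 + 0.927385 = 0.954151.
Q̄ = (S_0/π) × [bracket] = (1361/π) × 0.954151 = 413.4 W/m².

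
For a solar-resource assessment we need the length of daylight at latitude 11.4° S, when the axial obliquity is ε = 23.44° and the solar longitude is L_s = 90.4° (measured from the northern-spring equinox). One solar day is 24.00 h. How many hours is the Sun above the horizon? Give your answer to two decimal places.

11.33 h

Solar declination: sin δ = sin ε · sin L_s = sin 23.44° × sin 90.4° = 0.39778, so δ = +23.439°.
cos h₀ = −tan ϕ · tan δ = −tan(-11.4°) × tan(+23.439°) = 0.0874, so h₀ = 1.4833 rad = 84.98°.
Daylight = 2h₀/(2π) × 24.00 h = (1.4833/π) × 24.00 = 11.33 h.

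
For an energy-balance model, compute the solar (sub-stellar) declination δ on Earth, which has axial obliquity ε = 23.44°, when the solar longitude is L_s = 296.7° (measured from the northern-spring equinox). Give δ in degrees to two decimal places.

sin δ = sin ε · sin L_s = sin 23.44° × sin 296.7° = -0.355373.
δ = arcsin(-0.355373) = -20.82°.

δ = -20.82°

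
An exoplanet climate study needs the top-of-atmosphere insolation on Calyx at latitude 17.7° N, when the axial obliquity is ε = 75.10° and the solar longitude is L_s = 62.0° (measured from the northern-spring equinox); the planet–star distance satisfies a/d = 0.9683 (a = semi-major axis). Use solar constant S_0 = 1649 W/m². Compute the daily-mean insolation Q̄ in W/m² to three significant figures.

Solar declination: sin δ = sin ε · sin L_s = sin 75.10° × sin 62.0° = 0.85326, so δ = +58.568°.
cos h₀ = −tan(+17.7°) tan(+58.568°) = -0.5222, h₀ = 2.1202 rad.
Bracket: h₀ sin ϕ sin δ + cos ϕ cos δ sin h₀ = 2.1202×0.30403×0.85326 + 0.95266×0.52149×0.85284 = 0.550015 + 0.423693 = 0.973708.
Inverse-square distance factor (a/d)² = 0.9683² = 0.937605.
Q̄ = (S_0/π) × 0.937605 × [bracket] = (1649/π) × 0.937605 × 0.973708 = 479.2 W/m².

Q̄ ≈ 479 W/m²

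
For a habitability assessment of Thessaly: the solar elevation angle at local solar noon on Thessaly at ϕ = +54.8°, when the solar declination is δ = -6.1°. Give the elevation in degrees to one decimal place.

29.1°

At local noon the hour angle is zero, so the zenith angle equals |ϕ − δ| = |+54.8° − (-6.100°)| = 60.900°.
Elevation = 90° − 60.900° = 29.1°.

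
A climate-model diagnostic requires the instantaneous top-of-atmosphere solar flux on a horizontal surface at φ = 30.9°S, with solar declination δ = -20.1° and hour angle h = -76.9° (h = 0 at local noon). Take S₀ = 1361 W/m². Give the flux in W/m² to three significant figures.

489 W/m²

cos θ_z = sin φ sin δ + cos φ cos δ cos h = 0.176483 + 0.182636 = 0.359119.
Flux = S₀ · cos θ_z = 1361 × 0.359119 = 488.8 W/m².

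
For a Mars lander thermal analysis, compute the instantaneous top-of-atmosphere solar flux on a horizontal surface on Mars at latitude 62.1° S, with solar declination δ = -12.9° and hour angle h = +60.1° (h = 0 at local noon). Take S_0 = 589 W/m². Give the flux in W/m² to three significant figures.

250 W/m²

cos θ_z = sin ϕ sin δ + cos ϕ cos δ cos h = 0.197301 + 0.227370 = 0.424671.
Flux = S_0 · cos θ_z = 589 × 0.424671 = 250.1 W/m².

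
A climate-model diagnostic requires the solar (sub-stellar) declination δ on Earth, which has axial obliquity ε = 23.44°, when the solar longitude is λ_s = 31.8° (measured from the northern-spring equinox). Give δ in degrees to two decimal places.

sin δ = sin ε · sin λ_s = sin 23.44° × sin 31.8° = 0.209617.
δ = arcsin(0.209617) = +12.10°.

δ = +12.10°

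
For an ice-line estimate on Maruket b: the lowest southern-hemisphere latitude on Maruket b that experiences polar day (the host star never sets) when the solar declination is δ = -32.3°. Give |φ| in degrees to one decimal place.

|φ| = 57.7°

Polar day requires cos H₀ = −tan φ tan δ ≤ −1, i.e. tan φ tan δ ≥ 1.
The boundary is |tan φ| · |tan δ| = 1, so |φ| = 90° − |δ| = 90° − 32.3° = 57.7° in the southern hemisphere.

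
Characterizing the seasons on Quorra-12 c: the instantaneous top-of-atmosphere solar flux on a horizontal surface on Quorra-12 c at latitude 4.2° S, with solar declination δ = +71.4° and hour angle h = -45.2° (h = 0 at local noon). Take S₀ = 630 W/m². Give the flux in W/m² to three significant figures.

cos θ_z = sin φ sin δ + cos φ cos δ cos h = -0.069413 + 0.224146 = 0.154733.
Flux = S₀ · cos θ_z = 630 × 0.154733 = 97.48 W/m².

97.5 W/m²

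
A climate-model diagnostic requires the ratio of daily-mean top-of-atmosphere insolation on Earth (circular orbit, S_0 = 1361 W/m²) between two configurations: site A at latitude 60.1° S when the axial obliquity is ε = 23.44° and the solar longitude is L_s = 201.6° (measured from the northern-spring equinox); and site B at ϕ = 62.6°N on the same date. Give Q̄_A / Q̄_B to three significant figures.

Q̄_A / Q̄_B ≈ 2.63

— Configuration A (ϕ=-60.1°):
Solar declination: sin δ = sin ε · sin L_s = sin 23.44° × sin 201.6° = -0.14644, so δ = -8.420°.
cos h₀ = −tan(-60.1°) tan(-8.420°) = -0.2574, h₀ = 1.8312 rad.
Bracket: h₀ sin ϕ sin δ + cos ϕ cos δ sin h₀ = 1.8312×-0.86690×-0.14644 + 0.49849×0.98922×0.96630 = 0.232469 + 0.476498 = 0.708967.
Q̄ = (S_0/π) × [bracket] = (1361/π) × 0.708967 = 307.14 W/m².
— Configuration B (ϕ=+62.6°):
cos h₀ = −tan(+62.6°) tan(-8.420°) = 0.2856, h₀ = 1.2812 rad.
Bracket: h₀ sin ϕ sin δ + cos ϕ cos δ sin h₀ = 1.2812×0.88782×-0.14644 + 0.46020×0.98922×0.95835 = -0.166572 + 0.436278 = 0.269706.
Q̄ = (S_0/π) × [bracket] = (1361/π) × 0.269706 = 116.84 W/m².
Ratio Q̄_A / Q̄_B = 307.14 / 116.84 = 2.629.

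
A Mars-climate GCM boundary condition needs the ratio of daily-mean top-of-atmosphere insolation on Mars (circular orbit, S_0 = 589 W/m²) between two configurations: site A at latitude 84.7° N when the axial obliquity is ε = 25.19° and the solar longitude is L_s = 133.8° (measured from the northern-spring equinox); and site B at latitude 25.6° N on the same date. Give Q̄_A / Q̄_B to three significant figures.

Q̄_A / Q̄_B ≈ 0.892

— Configuration A (ϕ=+84.7°):
Solar declination: sin δ = sin ε · sin L_s = sin 25.19° × sin 133.8° = 0.30720, so δ = +17.890°.
cos h₀ = −tan(+84.7°) tan(+17.890°) = -3.4797 ≤ −1 ⇒ polar day, h₀ = π.
Bracket: h₀ sin ϕ sin δ + cos ϕ cos δ sin h₀ = 3.1416×0.99572×0.30720 + 0.09237×0.95165×0.00000 = 0.960969 + 0.000000 = 0.960969.
Q̄ = (S_0/π) × [bracket] = (589/π) × 0.960969 = 180.17 W/m².
— Configuration B (ϕ=+25.6°):
cos h₀ = −tan(+25.6°) tan(+17.890°) = -0.1547, h₀ = 1.7261 rad.
Bracket: h₀ sin ϕ sin δ + cos ϕ cos δ sin h₀ = 1.7261×0.43209×0.30720 + 0.90183×0.95165×0.98797 = 0.229119 + 0.847902 = 1.077021.
Q̄ = (S_0/π) × [bracket] = (589/π) × 1.077021 = 201.92 W/m².
Ratio Q̄_A / Q̄_B = 180.17 / 201.92 = 0.8923.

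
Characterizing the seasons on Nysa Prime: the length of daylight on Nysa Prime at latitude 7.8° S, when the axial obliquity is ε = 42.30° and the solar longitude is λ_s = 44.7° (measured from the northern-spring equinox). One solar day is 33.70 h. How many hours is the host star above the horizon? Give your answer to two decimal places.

16.06 h

Solar declination: sin δ = sin ε · sin λ_s = sin 42.30° × sin 44.7° = 0.47339, so δ = +28.255°.
cos H₀ = −tan φ · tan δ = −tan(-7.8°) × tan(+28.255°) = 0.0736, so H₀ = 1.4971 rad = 85.78°.
Daylight = 2H₀/(2π) × 33.70 h = (1.4971/π) × 33.70 = 16.06 h.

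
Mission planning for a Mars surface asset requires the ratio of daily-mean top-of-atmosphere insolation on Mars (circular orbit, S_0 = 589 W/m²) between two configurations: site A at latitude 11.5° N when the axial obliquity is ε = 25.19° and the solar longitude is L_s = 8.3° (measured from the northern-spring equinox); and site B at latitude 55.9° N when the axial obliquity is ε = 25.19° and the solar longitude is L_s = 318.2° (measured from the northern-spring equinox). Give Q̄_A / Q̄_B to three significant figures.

Q̄_A / Q̄_B ≈ 4.52

— Configuration A (ϕ=+11.5°):
Solar declination: sin δ = sin ε · sin L_s = sin 25.19° × sin 8.3° = 0.06144, so δ = +3.523°.
cos h₀ = −tan(+11.5°) tan(+3.523°) = -0.0125, h₀ = 1.5833 rad.
Bracket: h₀ sin ϕ sin δ + cos ϕ cos δ sin h₀ = 1.5833×0.19937×0.06144 + 0.97992×0.99811×0.99992 = 0.019394 + 0.977990 = 0.997384.
Q̄ = (S_0/π) × [bracket] = (589/π) × 0.997384 = 186.99 W/m².
— Configuration B (ϕ=+55.9°):
Solar declination: sin δ = sin ε · sin L_s = sin 25.19° × sin 318.2° = -0.28369, so δ = -16.481°.
cos h₀ = −tan(+55.9°) tan(-16.481°) = 0.4370, h₀ = 1.1186 rad.
Bracket: h₀ sin ϕ sin δ + cos ϕ cos δ sin h₀ = 1.1186×0.82806×-0.28369 + 0.56064×0.95892×0.89948 = -0.262773 + 0.483568 = 0.220795.
Q̄ = (S_0/π) × [bracket] = (589/π) × 0.220795 = 41.396 W/m².
Ratio Q̄_A / Q̄_B = 186.99 / 41.396 = 4.517.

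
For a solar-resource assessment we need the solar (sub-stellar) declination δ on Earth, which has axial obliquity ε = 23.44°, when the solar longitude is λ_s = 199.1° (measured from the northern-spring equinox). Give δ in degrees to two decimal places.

sin δ = sin ε · sin λ_s = sin 23.44° × sin 199.1° = -0.130164.
δ = arcsin(-0.130164) = -7.48°.

δ = -7.48°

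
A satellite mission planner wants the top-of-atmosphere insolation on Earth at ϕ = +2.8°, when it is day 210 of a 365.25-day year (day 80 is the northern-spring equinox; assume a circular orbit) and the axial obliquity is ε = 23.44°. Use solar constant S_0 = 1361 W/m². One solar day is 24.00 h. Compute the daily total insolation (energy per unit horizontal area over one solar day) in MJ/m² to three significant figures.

36.4 MJ/m²

Solar longitude: L_s = 360° × (210 − 80)/365.25 = 128.131°.
sin δ = sin 23.44° × sin 128.131° = 0.31290, so δ = +18.234°.
cos h₀ = −tan(+2.8°) tan(+18.234°) = -0.0161, h₀ = 1.5869 rad.
Bracket: h₀ sin ϕ sin δ + cos ϕ cos δ sin h₀ = 1.5869×0.04885×0.31290 + 0.99881×0.94979×0.99987 = 0.024256 + 0.948536 = 0.972792.
Q̄ = (S_0/π) × [bracket] = (1361/π) × 0.972792 = 421.43 W/m².
Daily total = Q̄ × 24.00 h × 3600 s/h = 421.43 × 24.00 × 3600 / 10⁶ = 36.41 MJ/m².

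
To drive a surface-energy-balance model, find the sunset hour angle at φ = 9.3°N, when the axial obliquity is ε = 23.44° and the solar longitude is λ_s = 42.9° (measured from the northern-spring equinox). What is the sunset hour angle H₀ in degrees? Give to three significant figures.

Solar declination: sin δ = sin ε · sin λ_s = sin 23.44° × sin 42.9° = 0.27078, so δ = +15.711°.
cos H₀ = −tan φ · tan δ = −tan(+9.3°) × tan(+15.711°) = -0.0461, so H₀ = 1.6169 rad = 92.64°.

H₀ = 92.6°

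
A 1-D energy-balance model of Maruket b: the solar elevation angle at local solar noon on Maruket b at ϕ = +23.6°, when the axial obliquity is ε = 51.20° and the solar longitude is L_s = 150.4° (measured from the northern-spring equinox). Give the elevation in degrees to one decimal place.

Solar declination: sin δ = sin ε · sin L_s = sin 51.20° × sin 150.4° = 0.38495, so δ = +22.640°.
At local noon the hour angle is zero, so the zenith angle equals |ϕ − δ| = |+23.6° − (+22.640°)| = 0.960°.
Elevation = 90° − 0.960° = 89.0°.

89.0°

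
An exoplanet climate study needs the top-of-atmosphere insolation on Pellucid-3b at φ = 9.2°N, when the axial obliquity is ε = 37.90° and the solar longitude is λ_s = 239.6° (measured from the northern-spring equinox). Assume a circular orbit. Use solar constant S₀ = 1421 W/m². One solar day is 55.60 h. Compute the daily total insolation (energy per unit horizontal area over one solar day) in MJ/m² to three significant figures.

Solar declination: sin δ = sin ε · sin λ_s = sin 37.90° × sin 239.6° = -0.52983, so δ = -31.994°.
cos H₀ = −tan(+9.2°) tan(-31.994°) = 0.1012, H₀ = 1.4694 rad.
Bracket: H₀ sin φ sin δ + cos φ cos δ sin H₀ = 1.4694×0.15988×-0.52983 + 0.98714×0.84810×0.99487 = -0.124472 + 0.832899 = 0.708427.
Q̄ = (S₀/π) × [bracket] = (1421/π) × 0.708427 = 320.43 W/m².
Daily total = Q̄ × 55.60 h × 3600 s/h = 320.43 × 55.60 × 3600 / 10⁶ = 64.14 MJ/m².

64.1 MJ/m²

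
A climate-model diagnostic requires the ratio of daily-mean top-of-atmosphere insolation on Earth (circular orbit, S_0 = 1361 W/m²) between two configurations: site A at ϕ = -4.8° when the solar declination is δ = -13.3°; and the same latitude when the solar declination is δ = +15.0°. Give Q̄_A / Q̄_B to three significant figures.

— Configuration A (ϕ=-4.8°):
cos h₀ = −tan(-4.8°) tan(-13.300°) = -0.0199, h₀ = 1.5906 rad.
Bracket: h₀ sin ϕ sin δ + cos ϕ cos δ sin h₀ = 1.5906×-0.08368×-0.23005 + 0.99649×0.97318×0.99980 = 0.030620 + 0.969570 = 1.000190.
Q̄ = (S_0/π) × [bracket] = (1361/π) × 1.000190 = 433.30 W/m².
— Configuration B (ϕ=-4.8°):
cos h₀ = −tan(-4.8°) tan(+15.000°) = 0.0225, h₀ = 1.5483 rad.
Bracket: h₀ sin ϕ sin δ + cos ϕ cos δ sin h₀ = 1.5483×-0.08368×0.25882 + 0.99649×0.96593×0.99975 = -0.033533 + 0.962299 = 0.928766.
Q̄ = (S_0/π) × [bracket] = (1361/π) × 0.928766 = 402.36 W/m².
Ratio Q̄_A / Q̄_B = 433.30 / 402.36 = 1.077.

Q̄_A / Q̄_B ≈ 1.08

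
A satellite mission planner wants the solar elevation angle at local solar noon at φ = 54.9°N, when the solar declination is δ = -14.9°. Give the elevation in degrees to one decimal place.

20.2°

At local noon the hour angle is zero, so the zenith angle equals |φ − δ| = |+54.9° − (-14.900°)| = 69.800°.
Elevation = 90° − 69.800° = 20.2°.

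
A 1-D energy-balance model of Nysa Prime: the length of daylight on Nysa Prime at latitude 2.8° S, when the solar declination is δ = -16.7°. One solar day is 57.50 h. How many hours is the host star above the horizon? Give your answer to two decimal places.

cos H₀ = −tan φ · tan δ = −tan(-2.8°) × tan(-16.700°) = -0.0147, so H₀ = 1.5855 rad = 90.84°.
Daylight = 2H₀/(2π) × 57.50 h = (1.5855/π) × 57.50 = 29.02 h.

29.02 h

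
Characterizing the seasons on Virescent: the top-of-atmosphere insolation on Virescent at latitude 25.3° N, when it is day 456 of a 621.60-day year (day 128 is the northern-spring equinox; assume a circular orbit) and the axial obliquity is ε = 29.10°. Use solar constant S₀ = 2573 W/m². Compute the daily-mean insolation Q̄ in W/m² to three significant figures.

Q̄ ≈ 692 W/m²

Solar longitude: λ_s = 360° × (456 − 128)/621.60 = 189.961°.
sin δ = sin 29.10° × sin 189.961° = -0.08413, so δ = -4.826°.
cos H₀ = −tan(+25.3°) tan(-4.826°) = 0.0399, H₀ = 1.5309 rad.
Bracket: H₀ sin φ sin δ + cos φ cos δ sin H₀ = 1.5309×0.42736×-0.08413 + 0.90408×0.99645×0.99920 = -0.055042 + 0.900150 = 0.845108.
Q̄ = (S₀/π) × [bracket] = (2573/π) × 0.845108 = 692.2 W/m².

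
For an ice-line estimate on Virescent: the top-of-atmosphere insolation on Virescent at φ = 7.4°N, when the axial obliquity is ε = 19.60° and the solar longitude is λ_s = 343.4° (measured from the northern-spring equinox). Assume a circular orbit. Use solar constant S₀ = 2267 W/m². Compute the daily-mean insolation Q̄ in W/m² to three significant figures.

Q̄ ≈ 698 W/m²

Solar declination: sin δ = sin ε · sin λ_s = sin 19.60° × sin 343.4° = -0.09583, so δ = -5.499°.
cos H₀ = −tan(+7.4°) tan(-5.499°) = 0.0125, H₀ = 1.5583 rad.
Bracket: H₀ sin φ sin δ + cos φ cos δ sin H₀ = 1.5583×0.12880×-0.09583 + 0.99167×0.99540×0.99992 = -0.019234 + 0.987029 = 0.967795.
Q̄ = (S₀/π) × [bracket] = (2267/π) × 0.967795 = 698.4 W/m².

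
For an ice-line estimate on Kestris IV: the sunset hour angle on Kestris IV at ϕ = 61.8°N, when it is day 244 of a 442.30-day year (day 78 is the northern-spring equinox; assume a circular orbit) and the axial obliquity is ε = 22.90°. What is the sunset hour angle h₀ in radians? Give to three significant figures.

h₀ = 2.13 rad

Solar longitude: L_s = 360° × (244 − 78)/442.30 = 135.112°.
sin δ = sin 22.90° × sin 135.112° = 0.27461, so δ = +15.939°.
cos h₀ = −tan ϕ · tan δ = −tan(+61.8°) × tan(+15.939°) = -0.5326, so h₀ = 2.1325 rad = 122.18°.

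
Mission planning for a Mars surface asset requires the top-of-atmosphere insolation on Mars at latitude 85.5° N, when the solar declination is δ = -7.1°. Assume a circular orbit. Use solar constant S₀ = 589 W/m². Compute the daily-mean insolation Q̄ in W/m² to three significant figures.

Q̄ ≈ 0.00 W/m²

cos H₀ = −tan(+85.5°) tan(-7.100°) = 1.5826 ≥ 1 ⇒ polar night, H₀ = 0 and Q̄ = 0.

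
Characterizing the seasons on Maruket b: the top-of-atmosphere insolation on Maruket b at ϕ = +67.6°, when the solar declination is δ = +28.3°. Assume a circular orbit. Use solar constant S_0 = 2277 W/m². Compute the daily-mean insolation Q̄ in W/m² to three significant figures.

cos h₀ = −tan(+67.6°) tan(+28.300°) = -1.3064 ≤ −1 ⇒ polar day, h₀ = π.
Bracket: h₀ sin ϕ sin δ + cos ϕ cos δ sin h₀ = 3.1416×0.92455×0.47409 + 0.38107×0.88048×0.00000 = 1.377026 + 0.000000 = 1.377026.
Q̄ = (S_0/π) × [bracket] = (2277/π) × 1.377026 = 998.1 W/m².

Q̄ ≈ 998 W/m²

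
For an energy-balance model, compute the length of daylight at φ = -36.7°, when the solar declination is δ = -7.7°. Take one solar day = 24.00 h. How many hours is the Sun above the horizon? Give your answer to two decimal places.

12.77 h

cos H₀ = −tan φ · tan δ = −tan(-36.7°) × tan(-7.700°) = -0.1008, so H₀ = 1.6717 rad = 95.78°.
Daylight = 2H₀/(2π) × 24.00 h = (1.6717/π) × 24.00 = 12.77 h.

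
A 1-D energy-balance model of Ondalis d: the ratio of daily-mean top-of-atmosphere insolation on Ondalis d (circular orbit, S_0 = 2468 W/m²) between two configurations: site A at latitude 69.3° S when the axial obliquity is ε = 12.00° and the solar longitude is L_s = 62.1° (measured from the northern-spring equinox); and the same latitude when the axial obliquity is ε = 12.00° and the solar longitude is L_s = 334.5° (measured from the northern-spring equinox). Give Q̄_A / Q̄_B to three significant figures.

— Configuration A (ϕ=-69.3°):
Solar declination: sin δ = sin ε · sin L_s = sin 12.00° × sin 62.1° = 0.18375, so δ = +10.588°.
cos h₀ = −tan(-69.3°) tan(+10.588°) = 0.4947, h₀ = 1.0533 rad.
Bracket: h₀ sin ϕ sin δ + cos ϕ cos δ sin h₀ = 1.0533×-0.93544×0.18375 + 0.35347×0.98297×0.86907 = -0.181049 + 0.301959 = 0.120910.
Q̄ = (S_0/π) × [bracket] = (2468/π) × 0.120910 = 94.986 W/m².
— Configuration B (ϕ=-69.3°):
Solar declination: sin δ = sin ε · sin L_s = sin 12.00° × sin 334.5° = -0.08951, so δ = -5.135°.
cos h₀ = −tan(-69.3°) tan(-5.135°) = -0.2378, h₀ = 1.8109 rad.
Bracket: h₀ sin ϕ sin δ + cos ϕ cos δ sin h₀ = 1.8109×-0.93544×-0.08951 + 0.35347×0.99599×0.97131 = 0.151629 + 0.341952 = 0.493581.
Q̄ = (S_0/π) × [bracket] = (2468/π) × 0.493581 = 387.75 W/m².
Ratio Q̄_A / Q̄_B = 94.986 / 387.75 = 0.2450.

Q̄_A / Q̄_B ≈ 0.245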